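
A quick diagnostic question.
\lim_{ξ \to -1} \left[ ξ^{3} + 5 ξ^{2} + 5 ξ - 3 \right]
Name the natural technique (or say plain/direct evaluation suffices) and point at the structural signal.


Verdict: no special technique — the expression is continuous at -1 — substitute and evaluate; no indeterminate form appears.


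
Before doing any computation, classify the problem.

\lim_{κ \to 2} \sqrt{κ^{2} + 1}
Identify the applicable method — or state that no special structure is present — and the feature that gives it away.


Diagnosis: no special technique — the function is continuous at 2; evaluation is itself the limit, no machinery required.


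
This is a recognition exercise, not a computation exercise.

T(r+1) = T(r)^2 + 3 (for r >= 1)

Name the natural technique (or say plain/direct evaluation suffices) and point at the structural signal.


Method: no special technique — the update rule curves (it is not linear in the unknown sequence), so no superposition-based closed form attaches — iterate or study it directly.


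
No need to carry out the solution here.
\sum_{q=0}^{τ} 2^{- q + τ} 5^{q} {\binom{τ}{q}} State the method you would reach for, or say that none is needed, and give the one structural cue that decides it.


Technique: the binomial theorem — {\binom{τ}{q}} weighting matched powers of 5 and 2 is the expanded form of (5 + 2)^τ — fold it back up.


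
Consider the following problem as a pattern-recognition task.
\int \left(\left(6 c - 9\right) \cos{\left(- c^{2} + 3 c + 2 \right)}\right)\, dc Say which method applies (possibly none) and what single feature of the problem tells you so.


Best approach: u-substitution — collected, the integrand has one factor that is, up to a constant, the derivative of an inner expression the rest depends on — substitute for that inner expression.


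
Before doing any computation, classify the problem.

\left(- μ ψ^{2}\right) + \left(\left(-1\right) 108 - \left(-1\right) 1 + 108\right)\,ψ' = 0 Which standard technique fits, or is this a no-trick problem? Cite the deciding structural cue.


Verdict: separation of variables — a product of single-variable factors, μ and ψ^{2} — the textbook separable form.


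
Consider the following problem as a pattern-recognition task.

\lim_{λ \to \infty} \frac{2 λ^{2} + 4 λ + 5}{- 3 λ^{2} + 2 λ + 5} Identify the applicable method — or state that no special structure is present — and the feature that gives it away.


Method: dominant-term comparison — as λ grows, only the highest-degree terms matter — compare leading terms and read the limit off. l'Hôpital's at-infinity variant applies to the expression viewed as a single quotient; the leading-term comparison is the direct route.


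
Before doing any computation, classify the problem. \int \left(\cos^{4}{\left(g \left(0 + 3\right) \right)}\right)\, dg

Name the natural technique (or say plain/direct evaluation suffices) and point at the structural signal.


Best approach: a trigonometric identity — \cos^{4}{\left(g \left(0 + 3\right) \right)} is an even power — the power-reduction identity rewrites it into first-degree cosines.


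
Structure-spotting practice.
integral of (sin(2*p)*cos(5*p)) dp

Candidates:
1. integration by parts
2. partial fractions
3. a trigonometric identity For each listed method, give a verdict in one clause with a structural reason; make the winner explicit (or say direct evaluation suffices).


Technique: a trigonometric identity — the product sin(2*p)*cos(5*p) converts to a sum of single-frequency sinusoids via the product-to-sum identity.
- integration by parts: not the natural route: no polynomial-kernel product appears — a recursive parts reduction of the trigonometric product exists, but the identity rewrite is direct.
- partial fractions: the expression is not a ratio of polynomials that decomposes further.
- a trigonometric identity: applies; the problem has the shape this method handles.


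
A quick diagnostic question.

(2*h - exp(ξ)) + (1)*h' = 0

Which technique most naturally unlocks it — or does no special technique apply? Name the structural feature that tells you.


Method: a linear integrating factor — linear in the unknown with genuine forcing: multiply through by the exponential of the integrated coefficient and the left side closes into one derivative.


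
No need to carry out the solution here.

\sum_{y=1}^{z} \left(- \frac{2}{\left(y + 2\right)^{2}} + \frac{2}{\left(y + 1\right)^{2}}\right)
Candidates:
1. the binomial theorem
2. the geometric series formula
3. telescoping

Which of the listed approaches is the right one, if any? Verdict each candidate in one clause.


Best approach: telescoping — the summand is \frac{2}{\left(y + 1\right)^{2}} minus the same expression shifted by one, so consecutive terms cancel in pairs.
- the binomial theorem: no binomial coefficients pair with matched powers.
- the geometric series formula: there is no constant term-to-term ratio.
- telescoping — applies; the problem has the shape this method handles.


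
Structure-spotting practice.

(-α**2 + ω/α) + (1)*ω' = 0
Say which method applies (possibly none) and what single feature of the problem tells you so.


Verdict: a linear integrating factor — linear in the unknown with genuine forcing: multiply through by the exponential of the integrated coefficient and the left side closes into one derivative.


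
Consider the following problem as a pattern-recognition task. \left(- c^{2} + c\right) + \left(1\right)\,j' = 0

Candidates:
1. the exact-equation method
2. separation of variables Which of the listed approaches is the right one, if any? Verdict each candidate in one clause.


Technique: no special technique — solved for the derivative, j never appears on the right — this is a direct integration in c, not a differential-equations problem at heart.
- the exact-equation method: the unknown never enters the equation — exactness holds emptily, with nothing for the method to add.
- separation of variables: with no unknown in the slope, separating variables is a formality — the equation integrates directly.


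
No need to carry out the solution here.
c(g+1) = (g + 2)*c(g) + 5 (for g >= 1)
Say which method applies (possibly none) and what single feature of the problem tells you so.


Best approach: a summation factor — because the multiplier g + 2 is index-dependent, divide through by its running product and sum the resulting differences.


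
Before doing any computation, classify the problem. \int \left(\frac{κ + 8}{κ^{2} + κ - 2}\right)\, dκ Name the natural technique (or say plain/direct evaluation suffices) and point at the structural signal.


Method: partial fractions — a proper rational integrand whose denominator splits into simpler factors — decompose into partial fractions first.


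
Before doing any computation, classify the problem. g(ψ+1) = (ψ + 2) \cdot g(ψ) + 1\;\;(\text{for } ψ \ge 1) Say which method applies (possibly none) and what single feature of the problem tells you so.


Diagnosis: a summation factor — an index-dependent multiplier ψ + 2 rules out characteristic roots; a summation factor converts it to a pure difference.


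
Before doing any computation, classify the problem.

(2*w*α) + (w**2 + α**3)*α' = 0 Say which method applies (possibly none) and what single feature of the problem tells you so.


Diagnosis: the exact-equation method — this form is already the differential of something: the matching mixed partials of 2*w*α and w**2 + α**3 prove it.


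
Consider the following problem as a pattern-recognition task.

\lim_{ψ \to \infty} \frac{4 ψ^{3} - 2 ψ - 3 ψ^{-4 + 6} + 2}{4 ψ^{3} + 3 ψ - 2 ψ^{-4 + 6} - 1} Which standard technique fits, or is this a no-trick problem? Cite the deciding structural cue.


Diagnosis: dominant-term comparison — divide through by the highest power of ψ; every lower-order term dies and the dominant terms decide the limit. As a single quotient, the ∞/∞ shape would yield to repeated differentiation as well — the growth comparison gets there in one look.


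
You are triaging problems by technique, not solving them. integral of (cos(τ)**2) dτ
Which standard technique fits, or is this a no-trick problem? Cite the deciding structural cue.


Diagnosis: a trigonometric identity — reduce cos(τ)**2 with the power-reduction formula and the integral becomes first-degree trigonometry.


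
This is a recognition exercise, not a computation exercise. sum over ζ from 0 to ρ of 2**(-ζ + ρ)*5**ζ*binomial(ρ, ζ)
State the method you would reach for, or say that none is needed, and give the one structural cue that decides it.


Verdict: the binomial theorem — the summand is term ζ of a binomial expansion in 5 and 2; the whole sum is a single power.


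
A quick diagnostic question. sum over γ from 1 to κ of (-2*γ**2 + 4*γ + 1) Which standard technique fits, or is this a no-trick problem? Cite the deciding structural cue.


Verdict: no special technique — with only polynomial terms in γ present, the classical sum-of-powers identities are all you need.


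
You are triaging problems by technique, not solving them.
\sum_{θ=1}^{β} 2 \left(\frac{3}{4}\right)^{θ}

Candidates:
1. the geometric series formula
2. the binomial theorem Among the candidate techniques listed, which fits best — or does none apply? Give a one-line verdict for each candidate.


Verdict: the geometric series formula — each summand is the previous one scaled by \frac{3}{4}; that constant multiplier is itself the geometric structure.
- the geometric series formula: applies; the problem has the shape this method handles.
- the binomial theorem: no binomial coefficients pair with matched powers.


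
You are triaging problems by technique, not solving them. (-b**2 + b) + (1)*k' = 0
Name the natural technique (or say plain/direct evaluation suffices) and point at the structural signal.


Diagnosis: no special technique — the slope is a function of b alone, so integrate both sides directly.


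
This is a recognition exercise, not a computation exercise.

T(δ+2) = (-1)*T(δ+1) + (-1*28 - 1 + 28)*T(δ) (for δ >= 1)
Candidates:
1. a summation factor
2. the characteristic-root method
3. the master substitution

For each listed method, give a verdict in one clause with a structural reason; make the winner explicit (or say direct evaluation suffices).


Best approach: the characteristic-root method — fixed numeric weights on consecutive terms and no forcing term added: the root method in its home territory.
- a summation factor — a summation factor telescopes one-step recursions; this one carries higher-order memory.
- the characteristic-root method — applies; the problem has the shape this method handles.
- the master substitution — the recursion steps by a constant offset, so exponential reindexing is pointless.


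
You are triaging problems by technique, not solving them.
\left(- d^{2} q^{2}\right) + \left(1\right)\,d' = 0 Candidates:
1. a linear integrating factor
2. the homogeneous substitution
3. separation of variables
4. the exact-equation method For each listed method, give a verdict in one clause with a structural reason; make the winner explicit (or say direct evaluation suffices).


Technique: separation of variables — solved for the derivative, the right side splits multiplicatively into a function of each variable alone — divide and integrate each side.
- a linear integrating factor — a nonlinear term in the unknown puts this outside the integrating-factor template.
- the homogeneous substitution: solved for the derivative, the right side changes under joint scaling of the two variables.
- separation of variables — applies; the problem has the shape this method handles.
- the exact-equation method: the cross partial derivatives disagree, so no single potential exists.


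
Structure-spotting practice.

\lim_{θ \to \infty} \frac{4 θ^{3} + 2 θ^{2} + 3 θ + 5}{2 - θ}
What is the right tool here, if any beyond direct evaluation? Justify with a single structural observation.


Best approach: dominant-term comparison — growth-rate triage: the leading powers of θ decide the limit, everything else is noise. As a single quotient, the ∞/∞ shape would yield to repeated differentiation as well — the growth comparison gets there in one look.


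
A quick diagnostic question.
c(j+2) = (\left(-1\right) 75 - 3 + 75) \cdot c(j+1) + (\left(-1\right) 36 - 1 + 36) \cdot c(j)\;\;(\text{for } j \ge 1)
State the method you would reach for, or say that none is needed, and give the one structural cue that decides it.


Best approach: the characteristic-root method — the recurrence is linear and homogeneous with constant coefficients, so the ansatz r^j turns it into a polynomial equation for r.


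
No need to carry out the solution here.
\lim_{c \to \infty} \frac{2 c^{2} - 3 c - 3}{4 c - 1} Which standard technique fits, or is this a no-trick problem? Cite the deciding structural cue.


Verdict: dominant-term comparison — growth-rate triage: the leading powers of c decide the limit, everything else is noise. As a single quotient, the ∞/∞ shape would yield to repeated differentiation as well — the growth comparison gets there in one look.


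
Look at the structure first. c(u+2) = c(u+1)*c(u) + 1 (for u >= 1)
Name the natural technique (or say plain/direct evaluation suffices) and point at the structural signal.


Verdict: no special technique — the new term depends nonlinearly on the old ones, which disqualifies every superposition-based technique.


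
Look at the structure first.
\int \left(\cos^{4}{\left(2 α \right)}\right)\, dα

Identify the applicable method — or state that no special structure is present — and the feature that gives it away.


Diagnosis: a trigonometric identity — the even exponent on \cos^{4}{\left(2 α \right)} signals one move: rewrite via cos of the doubled angle.


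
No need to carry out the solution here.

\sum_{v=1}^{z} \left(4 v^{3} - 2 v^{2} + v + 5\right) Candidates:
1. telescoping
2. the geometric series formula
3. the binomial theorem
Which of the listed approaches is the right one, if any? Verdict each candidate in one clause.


Method: no special technique — nothing telescopes and nothing is geometric; polynomial terms in v sum term by term.
- telescoping: computed from the summand as displayed, the partial sums build up without the pairwise collapse telescoping exploits.
- the geometric series formula: the term-to-term ratio changes with the index, so the geometric formula cannot close it.
- the binomial theorem — no binomial coefficients pair with matched powers.


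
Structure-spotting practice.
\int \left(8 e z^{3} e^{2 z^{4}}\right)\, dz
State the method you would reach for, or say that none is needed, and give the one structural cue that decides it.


Verdict: u-substitution — collected, the integrand has one factor that is, up to a constant, the derivative of an inner expression the rest depends on — substitute for that inner expression.


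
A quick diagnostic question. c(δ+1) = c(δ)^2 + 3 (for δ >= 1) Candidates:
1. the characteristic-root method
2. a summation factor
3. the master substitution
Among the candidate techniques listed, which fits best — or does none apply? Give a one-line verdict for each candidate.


Diagnosis: no special technique — the recurrence is nonlinear in the sequence values; study it directly, no linear machinery applies.
- the characteristic-root method — nonlinearity rules out exponential-mode superposition from the start.
- a summation factor — no summation factor applies — the rule is not linear in the sequence values.
- the master substitution — the recursion steps by a constant offset, so exponential reindexing is pointless.


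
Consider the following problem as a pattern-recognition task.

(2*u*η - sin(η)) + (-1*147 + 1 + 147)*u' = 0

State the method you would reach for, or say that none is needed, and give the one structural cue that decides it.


Diagnosis: a linear integrating factor — linear in the unknown with genuine forcing: multiply through by the exponential of the integrated coefficient and the left side closes into one derivative.


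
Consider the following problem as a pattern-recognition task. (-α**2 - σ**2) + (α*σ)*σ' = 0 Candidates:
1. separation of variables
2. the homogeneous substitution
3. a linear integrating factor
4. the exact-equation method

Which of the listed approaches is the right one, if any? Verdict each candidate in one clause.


Technique: the homogeneous substitution — solved for the derivative, the right side is unchanged under scaling α and σ together — it depends only on the ratio σ/α, so substitute a single ratio variable. Rearranged, this also fits the Bernoulli template directly; the homogeneous substitution reads the structure without the rearrangement.
- separation of variables — the two dependences are entangled, not a clean product of one-variable pieces.
- the homogeneous substitution: applies; the problem has the shape this method handles.
- a linear integrating factor: the unknown enters nonlinearly (through a power, a denominator, or a transcendental function), which the linear integrating-factor recipe cannot absorb as-is — any repair would come from a preliminary substitution, not the factor.
- the exact-equation method: no potential function has this form as its differential, as written.


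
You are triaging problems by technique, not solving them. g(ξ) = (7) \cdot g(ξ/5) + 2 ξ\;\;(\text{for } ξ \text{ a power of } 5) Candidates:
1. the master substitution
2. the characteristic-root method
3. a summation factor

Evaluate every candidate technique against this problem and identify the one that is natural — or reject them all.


Method: the master substitution — treat m = log base 5 of ξ as the new clock: one recursion step advances m by one while ξ scales by 5.
- the master substitution — yes — fits the structure here.
- the characteristic-root method: a divided-index call is not the fixed-shift linear shape that characteristic roots solve.
- a summation factor: a divided-index call is outside the fixed-shift first-order family a summation factor normalizes.


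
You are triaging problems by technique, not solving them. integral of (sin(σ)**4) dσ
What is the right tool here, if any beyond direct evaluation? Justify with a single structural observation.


Diagnosis: a trigonometric identity — the even trigonometric power sin(σ)**4 reduces by a double-angle identity before any integration is attempted.


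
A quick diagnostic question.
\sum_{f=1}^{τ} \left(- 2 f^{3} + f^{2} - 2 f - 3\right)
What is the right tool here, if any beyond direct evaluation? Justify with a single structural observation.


Method: no special technique — the sum is polynomial through and through; closed forms for each power of f finish it directly.


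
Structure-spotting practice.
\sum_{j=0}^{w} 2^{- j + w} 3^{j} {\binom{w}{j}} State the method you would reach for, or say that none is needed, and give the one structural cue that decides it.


Method: the binomial theorem — {\binom{w}{j}} weighting matched powers of 3 and 2 is the expanded form of (3 + 2)^w — fold it back up.


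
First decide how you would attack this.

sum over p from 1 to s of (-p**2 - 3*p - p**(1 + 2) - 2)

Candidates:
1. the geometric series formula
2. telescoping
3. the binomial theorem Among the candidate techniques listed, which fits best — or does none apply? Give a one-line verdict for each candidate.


Technique: no special technique — the sum is polynomial through and through; closed forms for each power of p finish it directly.
- the geometric series formula: the term-to-term ratio drifts with the index — the one thing the geometric formula cannot absorb.
- telescoping — as presented, consecutive terms share no shifted copy to cancel against — no rewrite is on display to change that.
- the binomial theorem: the terms do not reassemble into a binomial power.


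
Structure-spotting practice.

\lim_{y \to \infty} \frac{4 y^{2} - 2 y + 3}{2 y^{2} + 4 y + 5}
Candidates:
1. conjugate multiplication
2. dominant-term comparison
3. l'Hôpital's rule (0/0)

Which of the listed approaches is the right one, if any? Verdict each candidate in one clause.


Verdict: dominant-term comparison — divide by the highest power of y present: lower-order terms vanish and the dominant ratio remains.
- conjugate multiplication: no difference of divergent radicals appears, so rationalizing has nothing to cancel.
- dominant-term comparison — yes — fits the structure here.
- l'Hôpital's rule (0/0): as a single quotient the expression runs to ∞/∞ at the limit point — an at-infinity form of the rule would apply, though the leading-growth comparison is the direct reading.


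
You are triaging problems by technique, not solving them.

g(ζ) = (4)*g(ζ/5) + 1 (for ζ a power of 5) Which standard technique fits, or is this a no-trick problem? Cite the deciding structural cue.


Best approach: the master substitution — the recursive call is at index ζ/5 rather than a shift, a divide-and-conquer shape — substituting ζ = 5^m linearizes it.


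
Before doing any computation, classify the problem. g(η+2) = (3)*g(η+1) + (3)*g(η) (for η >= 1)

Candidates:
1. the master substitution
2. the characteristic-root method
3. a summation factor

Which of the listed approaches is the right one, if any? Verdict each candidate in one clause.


Diagnosis: the characteristic-root method — constant coefficients and linearity mean the ansatz r^η reduces it to solving the characteristic polynomial.
- the master substitution — this is shift-type recursion, outside the divide-and-conquer template.
- the characteristic-root method: yes — fits the structure here.
- a summation factor — the recurrence reaches back more than one step, outside the first-order family a summation factor normalizes.


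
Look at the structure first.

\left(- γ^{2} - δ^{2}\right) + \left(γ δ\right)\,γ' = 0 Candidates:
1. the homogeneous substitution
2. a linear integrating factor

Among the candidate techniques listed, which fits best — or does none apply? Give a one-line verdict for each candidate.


Best approach: the homogeneous substitution — the slope's numerator and denominator share total degree; set v = γ/δ and the equation drops to separable form. A Bernoulli rewrite works here as the equation stands — the homogeneous substitution is the more immediate reading.
- the homogeneous substitution — applicable, and directly so.
- a linear integrating factor: the unknown enters nonlinearly (through a power, a denominator, or a transcendental function), which the linear integrating-factor recipe cannot absorb as-is — any repair would come from a preliminary substitution, not the factor.


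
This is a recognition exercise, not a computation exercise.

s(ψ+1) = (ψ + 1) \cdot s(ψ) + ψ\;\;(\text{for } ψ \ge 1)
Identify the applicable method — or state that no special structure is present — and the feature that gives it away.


Best approach: a summation factor — first-order linear but the coefficient ψ + 1 moves with the index — divide by the cumulative product and telescope.


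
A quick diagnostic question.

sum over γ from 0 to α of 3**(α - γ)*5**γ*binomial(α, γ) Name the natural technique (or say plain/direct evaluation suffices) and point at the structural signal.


Technique: the binomial theorem — terms weighting binomial(α, γ) against matched powers of 5 and 3 reassemble into (5 + 3)^α by the binomial theorem.


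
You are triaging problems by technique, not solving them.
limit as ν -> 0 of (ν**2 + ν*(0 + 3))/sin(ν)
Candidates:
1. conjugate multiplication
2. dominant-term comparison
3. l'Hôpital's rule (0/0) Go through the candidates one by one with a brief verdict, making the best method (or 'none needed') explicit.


Technique: l'Hôpital's rule (0/0) — substituting 0 gives 0 over 0; differentiate top and bottom once and re-evaluate. A local series expansion at the point resolves it as well; the rule is the packaged version of that step.
- conjugate multiplication: there are no radicals in tension whose conjugate would simplify matters.
- dominant-term comparison — no dominant-degree comparison decides it.
- l'Hôpital's rule (0/0) — yes — fits the structure here.


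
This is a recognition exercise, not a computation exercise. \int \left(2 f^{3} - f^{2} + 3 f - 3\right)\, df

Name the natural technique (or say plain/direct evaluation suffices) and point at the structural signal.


Best approach: no special technique — scan for structure and find none: constant multiples of powers of f, integrate directly.


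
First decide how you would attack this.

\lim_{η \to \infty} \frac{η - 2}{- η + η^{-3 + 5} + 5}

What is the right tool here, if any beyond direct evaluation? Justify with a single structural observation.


Verdict: dominant-term comparison — divide through by the highest power of η; every lower-order term dies and the dominant terms decide the limit. As a single quotient, the ∞/∞ shape would yield to repeated differentiation as well — the growth comparison gets there in one look.


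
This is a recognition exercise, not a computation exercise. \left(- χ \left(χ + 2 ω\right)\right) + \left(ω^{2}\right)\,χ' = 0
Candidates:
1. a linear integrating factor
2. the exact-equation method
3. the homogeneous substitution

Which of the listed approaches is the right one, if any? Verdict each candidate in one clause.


Method: the homogeneous substitution — solved for the derivative, the right side is unchanged under scaling ω and χ together — it depends only on the ratio χ/ω, so substitute a single ratio variable. A Bernoulli rewrite works here as the equation stands — the homogeneous substitution is the more immediate reading.
- a linear integrating factor — the unknown enters nonlinearly (through a power, a denominator, or a transcendental function), which the linear integrating-factor recipe cannot absorb as-is — any repair would come from a preliminary substitution, not the factor.
- the exact-equation method — no potential function has this form as its differential, as written.
- the homogeneous substitution — applies; the problem has the shape this method handles.


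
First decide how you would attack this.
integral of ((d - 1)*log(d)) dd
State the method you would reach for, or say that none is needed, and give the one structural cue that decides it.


Diagnosis: integration by parts — log(d) blocks direct integration but differentiates to something rational — parts with the polynomial factor d - 1 as dv.


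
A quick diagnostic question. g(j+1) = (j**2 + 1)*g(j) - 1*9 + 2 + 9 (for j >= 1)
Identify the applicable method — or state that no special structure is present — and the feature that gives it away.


Best approach: a summation factor — the coefficient j**2 + 1 drifts with the index, so no fixed root exists; normalizing by the cumulative product telescopes it.


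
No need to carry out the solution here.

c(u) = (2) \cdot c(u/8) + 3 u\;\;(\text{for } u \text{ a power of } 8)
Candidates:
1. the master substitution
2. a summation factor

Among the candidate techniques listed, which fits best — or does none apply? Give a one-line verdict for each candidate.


Diagnosis: the master substitution — the argument contracts 8-fold per step: reindex u exponentially and solve the linear recurrence in the new index.
- the master substitution: applies; the problem has the shape this method handles.
- a summation factor: the recursion divides its index rather than shifting it — there is no previous-term chain for a summation factor to telescope.


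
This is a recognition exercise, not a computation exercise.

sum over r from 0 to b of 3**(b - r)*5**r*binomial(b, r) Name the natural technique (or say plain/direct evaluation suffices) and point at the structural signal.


Best approach: the binomial theorem — the summand is term r of a binomial expansion in 5 and 3; the whole sum is a single power.


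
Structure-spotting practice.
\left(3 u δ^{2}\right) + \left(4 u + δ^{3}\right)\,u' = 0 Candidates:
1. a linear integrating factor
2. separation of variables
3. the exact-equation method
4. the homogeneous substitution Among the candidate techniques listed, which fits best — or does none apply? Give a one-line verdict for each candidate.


Technique: the exact-equation method — because the two cross partials coincide, the form is conservative as written — recover its potential in (δ, u).
- a linear integrating factor: the unknown enters nonlinearly (through a power, a denominator, or a transcendental function), which the linear integrating-factor recipe cannot absorb as-is — any repair would come from a preliminary substitution, not the factor.
- separation of variables: no division isolates the independent variable from the unknown.
- the exact-equation method — yes, a natural case for it.
- the homogeneous substitution: the slope does not depend on the ratio of the variables alone.


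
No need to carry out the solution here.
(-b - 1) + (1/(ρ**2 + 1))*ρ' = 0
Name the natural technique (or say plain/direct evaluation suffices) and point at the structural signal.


Diagnosis: separation of variables — separating collects all ρ-dependence with the derivative and leaves all b-dependence opposite: variables separate. An exactness check succeeds on this form as well — separation and the potential function arrive at the same answer, separation more directly.


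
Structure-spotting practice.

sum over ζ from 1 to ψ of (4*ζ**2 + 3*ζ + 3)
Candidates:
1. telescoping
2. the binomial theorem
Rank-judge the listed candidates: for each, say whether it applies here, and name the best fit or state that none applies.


Technique: no special technique — no ratio, no shift structure, no binomial pattern: sum the constant-multiple powers of ζ with known formulas.
- telescoping — neither a shifted-difference shape nor integer-spaced poles are present.
- the binomial theorem: there is no sum-raised-to-a-power identity hiding in these terms.


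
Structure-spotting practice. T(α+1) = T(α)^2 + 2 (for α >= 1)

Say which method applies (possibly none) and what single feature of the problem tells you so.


Method: no special technique — the map from one term to the next is curved, not linear, so linear closed-form machinery does not attach.


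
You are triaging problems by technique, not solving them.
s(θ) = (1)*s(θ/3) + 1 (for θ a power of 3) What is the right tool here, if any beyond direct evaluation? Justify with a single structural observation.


Technique: the master substitution — the argument contracts 3-fold per step: reindex θ exponentially and solve the linear recurrence in the new index.


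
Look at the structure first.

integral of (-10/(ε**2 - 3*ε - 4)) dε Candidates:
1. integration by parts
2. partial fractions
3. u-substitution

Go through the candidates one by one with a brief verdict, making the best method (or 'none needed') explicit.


Diagnosis: partial fractions — the factorization of ε**2 - 3*ε - 4 is the whole battle; after it, each term is a table integral.
- integration by parts — the nonconstant-polynomial-times-standard-kernel pattern (an exp, sine, cosine, or logarithm partner) is absent.
- partial fractions: applicable, and directly so.
- u-substitution — no subexpression of the integrand pairs with its own derivative as a factor — individual terms may offer their own substitutions, but any change of variable covering the whole integral would have to be constructed from outside the expression.


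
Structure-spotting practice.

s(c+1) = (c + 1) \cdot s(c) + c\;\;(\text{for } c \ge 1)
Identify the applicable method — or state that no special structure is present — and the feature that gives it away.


Diagnosis: a summation factor — rescale the sequence by the product of the weights c + 1 so far — the recurrence collapses to a plain running sum.


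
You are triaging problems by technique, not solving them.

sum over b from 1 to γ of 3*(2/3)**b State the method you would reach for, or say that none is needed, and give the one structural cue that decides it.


Method: the geometric series formula — consecutive terms stand in a fixed index-free ratio — the geometric sum formula closes it.


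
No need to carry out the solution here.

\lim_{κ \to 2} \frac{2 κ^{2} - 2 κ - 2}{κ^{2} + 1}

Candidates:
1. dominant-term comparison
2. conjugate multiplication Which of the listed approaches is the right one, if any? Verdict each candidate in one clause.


Technique: no special technique — no zero denominators, no indeterminate clash at 2 — substitute and read off the value.
- dominant-term comparison — no ranking of term growth rates resolves the limit here.
- conjugate multiplication — the conjugate move applies to radical differences, which this is not.


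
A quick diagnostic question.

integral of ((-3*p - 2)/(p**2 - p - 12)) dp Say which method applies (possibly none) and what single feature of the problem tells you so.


Method: partial fractions — p**2 - p - 12 splits into linear pieces, so the quotient is a sum of simple fractions — decompose before integrating.


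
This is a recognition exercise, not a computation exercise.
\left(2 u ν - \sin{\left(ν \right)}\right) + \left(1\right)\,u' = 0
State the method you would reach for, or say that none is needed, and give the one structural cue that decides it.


Verdict: a linear integrating factor — the unknown enters only to the first power against a nonzero forcing term — the integrating-factor template applies directly.


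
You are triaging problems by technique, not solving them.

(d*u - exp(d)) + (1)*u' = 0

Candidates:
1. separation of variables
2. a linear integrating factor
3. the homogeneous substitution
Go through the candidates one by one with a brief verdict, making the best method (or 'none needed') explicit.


Verdict: a linear integrating factor — linear in the unknown with genuine forcing: multiply through by the exponential of the integrated coefficient and the left side closes into one derivative.
- separation of variables: the two dependences do not factor apart.
- a linear integrating factor — a fit — the right tool for this form.
- the homogeneous substitution: the slope changes under joint rescaling, failing the degree-zero test.


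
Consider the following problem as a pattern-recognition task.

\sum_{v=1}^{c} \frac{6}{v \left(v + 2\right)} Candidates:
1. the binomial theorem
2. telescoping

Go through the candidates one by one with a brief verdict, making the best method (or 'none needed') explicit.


Verdict: telescoping — after splitting \frac{6}{v \left(v + 2\right)} into partial fractions, the pieces are shifted copies of one function and cancel telescopically.
- the binomial theorem — there is no sum-raised-to-a-power identity hiding in these terms.
- telescoping: yes — fits the structure here.


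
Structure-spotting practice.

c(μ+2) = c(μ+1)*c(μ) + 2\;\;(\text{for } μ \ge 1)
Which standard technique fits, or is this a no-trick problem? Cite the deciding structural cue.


Verdict: no special technique — the map from one term to the next is curved, not linear, so linear closed-form machinery does not attach.


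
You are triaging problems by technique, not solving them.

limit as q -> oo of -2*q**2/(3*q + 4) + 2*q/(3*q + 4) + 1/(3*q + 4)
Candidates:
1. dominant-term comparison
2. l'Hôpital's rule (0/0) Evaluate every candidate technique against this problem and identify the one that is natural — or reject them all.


Diagnosis: dominant-term comparison — divide through by the highest power of q; every lower-order term dies and the dominant terms decide the limit.
- dominant-term comparison: yes — fits the structure here.
- l'Hôpital's rule (0/0) — as a single quotient the expression runs to ∞/∞ at the limit point — an at-infinity form of the rule would apply, though the leading-growth comparison is the direct reading.


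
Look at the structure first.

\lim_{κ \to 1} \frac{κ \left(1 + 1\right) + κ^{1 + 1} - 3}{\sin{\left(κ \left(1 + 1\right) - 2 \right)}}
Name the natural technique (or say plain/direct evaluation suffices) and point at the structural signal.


Verdict: l'Hôpital's rule (0/0) — numerator and denominator both vanish at 1 — a genuine 0/0 form, which is exactly when l'Hôpital applies. A local series expansion at the point resolves it as well; the rule is the packaged version of that step.


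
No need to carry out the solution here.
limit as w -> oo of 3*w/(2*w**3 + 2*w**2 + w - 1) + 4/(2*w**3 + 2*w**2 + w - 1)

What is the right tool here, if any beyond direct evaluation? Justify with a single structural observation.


Technique: dominant-term comparison — as w grows, only the highest-degree terms matter — compare leading terms and read the limit off. Viewed as a single quotient this is an ∞/∞ form — an at-infinity application of l'Hôpital's rule would also resolve it; comparing leading growth reads the answer without differentiating.


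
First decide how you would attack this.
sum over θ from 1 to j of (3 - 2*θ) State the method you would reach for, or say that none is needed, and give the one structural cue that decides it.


Technique: no special technique — constant-multiple powers of θ with no cancellation partners and no common ratio — use the standard power-sum formulas.


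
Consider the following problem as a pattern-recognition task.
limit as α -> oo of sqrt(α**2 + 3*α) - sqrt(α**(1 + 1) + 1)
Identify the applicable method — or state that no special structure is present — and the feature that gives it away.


Diagnosis: conjugate multiplication — an infinity-minus-infinity difference with a surviving radical — multiply by the conjugate to cancel the divergence.


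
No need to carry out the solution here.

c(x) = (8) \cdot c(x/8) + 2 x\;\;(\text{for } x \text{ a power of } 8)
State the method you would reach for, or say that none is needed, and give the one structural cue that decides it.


Verdict: the master substitution — treat m = log base 8 of x as the new clock: one recursion step advances m by one while x scales by 8.


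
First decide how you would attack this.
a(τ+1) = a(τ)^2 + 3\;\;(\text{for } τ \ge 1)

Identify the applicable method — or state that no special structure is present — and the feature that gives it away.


Diagnosis: no special technique — the recurrence is nonlinear in the sequence terms; no linear-recurrence method fits it as written — one iterates or studies it directly.


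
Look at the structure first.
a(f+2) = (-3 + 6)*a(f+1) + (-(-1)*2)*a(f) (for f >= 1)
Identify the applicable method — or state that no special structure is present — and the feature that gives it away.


Technique: the characteristic-root method — linear, homogeneous, constant coefficients: solutions of the form r^f exist — find the roots of the characteristic polynomial.


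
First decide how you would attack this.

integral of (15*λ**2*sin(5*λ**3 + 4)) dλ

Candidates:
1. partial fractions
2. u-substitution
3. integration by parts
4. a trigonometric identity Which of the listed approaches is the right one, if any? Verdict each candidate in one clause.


Technique: u-substitution — differentiating the inner expression 5*λ**3 + 4 produces the factor 15*λ**2 up to a constant multiple, so substituting u = 5*λ**3 + 4 reduces everything to a one-variable integral in u.
- partial fractions — there is no rational-function structure to decompose.
- u-substitution — a fit — the right tool for this form.
- integration by parts: a polynomial factor is present, but its partner is not an exp, sine, or cosine of a degree-1 argument, nor a logarithm.
- a trigonometric identity: neither the even-power reduction nor the product-to-sum identity applies to this structure.
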